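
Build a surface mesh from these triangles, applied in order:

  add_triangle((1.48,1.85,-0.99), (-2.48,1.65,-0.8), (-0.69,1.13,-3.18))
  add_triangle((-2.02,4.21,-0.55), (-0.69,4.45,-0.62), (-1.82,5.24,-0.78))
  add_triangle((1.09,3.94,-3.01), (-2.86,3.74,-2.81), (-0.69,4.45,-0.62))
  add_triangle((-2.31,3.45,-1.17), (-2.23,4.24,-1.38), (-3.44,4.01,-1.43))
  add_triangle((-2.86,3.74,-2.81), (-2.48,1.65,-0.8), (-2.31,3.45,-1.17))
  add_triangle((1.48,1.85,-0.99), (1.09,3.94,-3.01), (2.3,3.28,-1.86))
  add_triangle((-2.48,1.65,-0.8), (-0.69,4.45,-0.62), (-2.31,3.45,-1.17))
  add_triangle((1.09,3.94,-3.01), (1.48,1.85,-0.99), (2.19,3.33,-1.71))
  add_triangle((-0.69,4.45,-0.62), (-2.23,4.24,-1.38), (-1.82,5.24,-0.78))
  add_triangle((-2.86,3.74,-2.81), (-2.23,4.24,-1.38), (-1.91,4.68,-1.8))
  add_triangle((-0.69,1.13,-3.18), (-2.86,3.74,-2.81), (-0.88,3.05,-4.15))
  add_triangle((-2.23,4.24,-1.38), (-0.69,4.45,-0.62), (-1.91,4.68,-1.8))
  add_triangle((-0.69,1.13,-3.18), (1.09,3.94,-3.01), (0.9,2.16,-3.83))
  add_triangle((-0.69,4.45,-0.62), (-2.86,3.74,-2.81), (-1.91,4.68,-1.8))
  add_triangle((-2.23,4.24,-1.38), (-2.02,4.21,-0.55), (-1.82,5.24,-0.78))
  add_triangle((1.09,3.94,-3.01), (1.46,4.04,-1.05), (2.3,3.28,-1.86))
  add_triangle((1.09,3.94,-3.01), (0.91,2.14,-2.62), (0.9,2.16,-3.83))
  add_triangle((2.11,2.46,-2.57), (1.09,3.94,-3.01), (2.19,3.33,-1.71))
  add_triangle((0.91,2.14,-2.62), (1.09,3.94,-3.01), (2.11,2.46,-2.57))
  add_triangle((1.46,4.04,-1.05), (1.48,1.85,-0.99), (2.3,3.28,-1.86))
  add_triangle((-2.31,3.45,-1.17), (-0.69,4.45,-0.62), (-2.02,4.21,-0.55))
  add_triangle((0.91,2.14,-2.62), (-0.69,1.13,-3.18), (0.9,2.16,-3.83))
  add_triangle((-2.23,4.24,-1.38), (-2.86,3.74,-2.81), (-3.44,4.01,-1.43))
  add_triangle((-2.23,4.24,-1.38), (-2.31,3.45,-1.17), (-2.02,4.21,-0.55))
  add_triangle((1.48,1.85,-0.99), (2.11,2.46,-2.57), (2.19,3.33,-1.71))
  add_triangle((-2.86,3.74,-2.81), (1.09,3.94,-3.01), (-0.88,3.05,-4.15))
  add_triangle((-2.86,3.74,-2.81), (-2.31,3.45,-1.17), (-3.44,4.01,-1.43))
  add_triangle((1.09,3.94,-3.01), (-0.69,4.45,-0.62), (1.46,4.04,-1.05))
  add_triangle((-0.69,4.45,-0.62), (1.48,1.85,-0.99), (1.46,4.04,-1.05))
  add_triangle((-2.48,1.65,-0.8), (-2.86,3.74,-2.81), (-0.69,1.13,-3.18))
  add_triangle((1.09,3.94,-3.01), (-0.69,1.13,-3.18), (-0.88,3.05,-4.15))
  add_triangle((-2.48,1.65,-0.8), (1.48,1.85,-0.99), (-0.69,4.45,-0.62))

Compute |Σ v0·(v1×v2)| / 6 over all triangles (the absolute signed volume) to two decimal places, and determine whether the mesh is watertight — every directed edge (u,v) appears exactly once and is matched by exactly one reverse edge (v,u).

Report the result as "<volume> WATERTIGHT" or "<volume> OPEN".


24.61 OPEN

Per-triangle v0·(v1×v2)/6:
  t1: -3.0582
  t2: +0.0780
  t3: +7.0493
  t4: -0.0006
  t5: +1.1699
  t6: +0.0235
  t7: +0.3865
  t8: -0.1775
  t9: +0.5315
  t10: +0.7953
  t11: +1.9085
  t12: +0.6456
  t13: +1.8953
  t14: +0.0693
  t15: +0.4155
  t16: +1.7170
  t17: +0.2595
  t18: +1.3583
  t19: +0.7805
  t20: +0.1683
  t21: -0.7471
  t22: -0.4831
  t23: +1.4193
  t24: +0.2807
  t25: +0.1801
  t26: +4.7079
  t27: -0.6550
  t28: +3.1938
  t29: -0.4948
  t30: +1.7224
  t31: +1.4242
  t32: -1.9550
Σ = +24.6089 → |volume| = 24.61

Directed edges: 96 total; 4 unmatched, e.g. (-0.69,1.13,-3.18)→(1.48,1.85,-0.99) → open.


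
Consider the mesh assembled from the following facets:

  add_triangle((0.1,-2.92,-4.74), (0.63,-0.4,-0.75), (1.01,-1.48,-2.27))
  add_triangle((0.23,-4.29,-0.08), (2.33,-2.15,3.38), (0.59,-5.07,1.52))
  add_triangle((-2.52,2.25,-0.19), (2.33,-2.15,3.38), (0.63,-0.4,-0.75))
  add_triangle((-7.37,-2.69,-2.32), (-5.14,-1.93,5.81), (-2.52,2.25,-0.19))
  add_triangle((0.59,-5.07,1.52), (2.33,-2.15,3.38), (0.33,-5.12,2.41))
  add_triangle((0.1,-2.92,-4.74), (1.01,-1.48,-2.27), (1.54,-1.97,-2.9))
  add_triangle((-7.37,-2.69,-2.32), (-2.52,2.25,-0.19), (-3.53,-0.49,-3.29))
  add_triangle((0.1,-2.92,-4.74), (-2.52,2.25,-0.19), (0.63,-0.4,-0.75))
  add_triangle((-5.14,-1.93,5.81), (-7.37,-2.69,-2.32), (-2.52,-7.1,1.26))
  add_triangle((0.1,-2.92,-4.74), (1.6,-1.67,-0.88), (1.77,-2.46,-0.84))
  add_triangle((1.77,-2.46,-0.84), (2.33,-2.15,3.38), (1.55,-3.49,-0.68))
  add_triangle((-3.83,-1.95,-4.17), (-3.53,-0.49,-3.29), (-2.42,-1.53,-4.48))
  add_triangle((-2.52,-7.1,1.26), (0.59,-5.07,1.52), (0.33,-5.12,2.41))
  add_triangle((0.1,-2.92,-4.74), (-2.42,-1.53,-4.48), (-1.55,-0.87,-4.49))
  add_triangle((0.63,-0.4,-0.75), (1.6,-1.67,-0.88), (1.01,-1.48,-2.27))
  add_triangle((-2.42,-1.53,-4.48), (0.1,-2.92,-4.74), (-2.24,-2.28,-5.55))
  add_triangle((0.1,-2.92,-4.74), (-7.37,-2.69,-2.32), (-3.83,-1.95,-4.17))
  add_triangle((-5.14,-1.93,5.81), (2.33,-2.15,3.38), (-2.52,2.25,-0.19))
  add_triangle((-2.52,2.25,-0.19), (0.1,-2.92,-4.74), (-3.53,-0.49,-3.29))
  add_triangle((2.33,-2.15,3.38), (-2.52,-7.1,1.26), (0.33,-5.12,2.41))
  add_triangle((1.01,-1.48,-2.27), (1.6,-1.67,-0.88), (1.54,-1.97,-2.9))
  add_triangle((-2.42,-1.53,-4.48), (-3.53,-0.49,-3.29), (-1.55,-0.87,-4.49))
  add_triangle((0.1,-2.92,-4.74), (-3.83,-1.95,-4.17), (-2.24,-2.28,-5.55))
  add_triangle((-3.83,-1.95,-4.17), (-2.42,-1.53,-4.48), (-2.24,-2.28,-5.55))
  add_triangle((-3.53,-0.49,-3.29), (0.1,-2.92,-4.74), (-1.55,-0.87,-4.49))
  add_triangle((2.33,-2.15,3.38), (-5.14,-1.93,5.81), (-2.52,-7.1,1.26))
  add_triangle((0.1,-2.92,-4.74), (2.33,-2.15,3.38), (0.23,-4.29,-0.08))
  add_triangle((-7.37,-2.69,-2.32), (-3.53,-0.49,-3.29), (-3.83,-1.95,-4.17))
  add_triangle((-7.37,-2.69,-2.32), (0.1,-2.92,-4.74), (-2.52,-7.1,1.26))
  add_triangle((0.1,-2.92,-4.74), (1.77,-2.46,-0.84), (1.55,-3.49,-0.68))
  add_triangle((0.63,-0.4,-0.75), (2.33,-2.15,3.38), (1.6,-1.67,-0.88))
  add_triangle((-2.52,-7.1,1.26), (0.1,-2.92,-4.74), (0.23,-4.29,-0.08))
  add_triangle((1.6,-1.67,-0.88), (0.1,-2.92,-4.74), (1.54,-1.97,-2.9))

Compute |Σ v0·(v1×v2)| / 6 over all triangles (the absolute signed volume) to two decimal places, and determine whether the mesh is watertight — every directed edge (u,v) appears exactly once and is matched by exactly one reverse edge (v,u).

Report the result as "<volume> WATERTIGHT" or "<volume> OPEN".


Per-triangle v0·(v1×v2)/6:
  t1: +0.0867
  t2: +1.7786
  t3: +0.1954
  t4: +28.9613
  t5: +2.1522
  t6: +0.0441
  t7: +9.0749
  t8: +1.2722
  t9: +56.2528
  t10: +0.8655
  t11: +1.7855
  t12: +1.4345
  t13: +2.6693
  t14: +2.1684
  t15: +0.1636
  t16: +0.0275
  t17: +7.5296
  t18: +8.5925
  t19: +3.6665
  t20: +2.1235
  t21: -0.0673
  t22: +1.2824
  t23: +2.3730
  t24: +0.7506
  t25: -3.3946
  t26: +35.8190
  t27: +7.2814
  t28: +4.3848
  t29: +43.6786
  t30: +1.8947
  t31: +0.3505
  t32: +9.7740
  t33: +1.0884
Σ = +236.0600 → |volume| = 236.06

Directed edges: 99 total; 9 unmatched, e.g. (0.59,-5.07,1.52)→(0.23,-4.29,-0.08) → open.

236.06 OPEN


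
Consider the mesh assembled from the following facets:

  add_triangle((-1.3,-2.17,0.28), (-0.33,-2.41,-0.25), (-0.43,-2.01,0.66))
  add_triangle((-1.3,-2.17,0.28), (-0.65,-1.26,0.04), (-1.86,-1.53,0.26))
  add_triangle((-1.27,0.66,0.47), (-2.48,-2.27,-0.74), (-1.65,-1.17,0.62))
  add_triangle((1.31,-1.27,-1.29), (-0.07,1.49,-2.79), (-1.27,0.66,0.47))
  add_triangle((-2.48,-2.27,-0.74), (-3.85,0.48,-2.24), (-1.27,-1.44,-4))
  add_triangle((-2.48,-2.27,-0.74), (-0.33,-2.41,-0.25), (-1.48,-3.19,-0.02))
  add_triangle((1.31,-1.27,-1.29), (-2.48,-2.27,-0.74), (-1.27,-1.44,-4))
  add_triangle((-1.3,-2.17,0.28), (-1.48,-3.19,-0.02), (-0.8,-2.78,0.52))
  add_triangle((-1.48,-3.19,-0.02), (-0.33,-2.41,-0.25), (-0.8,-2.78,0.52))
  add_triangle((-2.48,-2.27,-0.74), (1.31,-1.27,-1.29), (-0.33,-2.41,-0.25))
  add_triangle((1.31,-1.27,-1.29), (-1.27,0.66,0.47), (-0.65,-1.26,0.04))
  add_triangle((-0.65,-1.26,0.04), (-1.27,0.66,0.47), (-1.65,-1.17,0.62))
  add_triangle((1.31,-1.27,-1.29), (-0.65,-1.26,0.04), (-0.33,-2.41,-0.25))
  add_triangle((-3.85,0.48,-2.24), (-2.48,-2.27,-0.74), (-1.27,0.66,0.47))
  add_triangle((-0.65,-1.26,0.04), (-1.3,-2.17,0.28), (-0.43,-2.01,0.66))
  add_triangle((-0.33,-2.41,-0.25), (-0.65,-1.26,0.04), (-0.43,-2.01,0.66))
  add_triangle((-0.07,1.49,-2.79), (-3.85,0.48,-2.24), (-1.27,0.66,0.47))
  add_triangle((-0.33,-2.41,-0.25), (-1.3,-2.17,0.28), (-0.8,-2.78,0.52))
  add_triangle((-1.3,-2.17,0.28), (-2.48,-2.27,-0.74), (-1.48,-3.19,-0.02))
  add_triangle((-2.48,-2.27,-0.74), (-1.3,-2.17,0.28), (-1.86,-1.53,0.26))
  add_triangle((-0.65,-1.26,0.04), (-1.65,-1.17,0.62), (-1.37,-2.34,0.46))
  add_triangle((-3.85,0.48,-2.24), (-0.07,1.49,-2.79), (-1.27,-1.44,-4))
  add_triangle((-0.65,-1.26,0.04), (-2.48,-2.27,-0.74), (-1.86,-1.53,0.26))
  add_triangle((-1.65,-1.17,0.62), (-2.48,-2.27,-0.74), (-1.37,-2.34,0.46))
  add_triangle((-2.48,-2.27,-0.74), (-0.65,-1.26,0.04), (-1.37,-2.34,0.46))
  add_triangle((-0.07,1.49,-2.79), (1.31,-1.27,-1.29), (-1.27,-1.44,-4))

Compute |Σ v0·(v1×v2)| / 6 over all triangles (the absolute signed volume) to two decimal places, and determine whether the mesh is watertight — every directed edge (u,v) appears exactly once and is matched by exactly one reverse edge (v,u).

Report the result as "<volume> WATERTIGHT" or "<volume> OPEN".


Per-triangle v0·(v1×v2)/6:
  t1: +0.3184
  t2: -0.0395
  t3: +0.7185
  t4: -0.5989
  t5: +6.1180
  t6: +0.4823
  t7: +3.5026
  t8: +0.1602
  t9: +0.2864
  t10: +1.3099
  t11: -0.2473
  t12: -0.0892
  t13: -0.1204
  t14: +2.2270
  t15: -0.0495
  t16: -0.1560
  t17: +2.0340
  t18: -0.2406
  t19: +0.3359
  t20: +0.3778
  t21: -0.0648
  t22: +5.9193
  t23: -0.2407
  t24: +0.6215
  t25: +0.1338
  t26: +3.2977
Σ = +25.9964 → |volume| = 26.00

Directed edges: 78 total, each appears once with its reverse present → watertight.

26.00 WATERTIGHT


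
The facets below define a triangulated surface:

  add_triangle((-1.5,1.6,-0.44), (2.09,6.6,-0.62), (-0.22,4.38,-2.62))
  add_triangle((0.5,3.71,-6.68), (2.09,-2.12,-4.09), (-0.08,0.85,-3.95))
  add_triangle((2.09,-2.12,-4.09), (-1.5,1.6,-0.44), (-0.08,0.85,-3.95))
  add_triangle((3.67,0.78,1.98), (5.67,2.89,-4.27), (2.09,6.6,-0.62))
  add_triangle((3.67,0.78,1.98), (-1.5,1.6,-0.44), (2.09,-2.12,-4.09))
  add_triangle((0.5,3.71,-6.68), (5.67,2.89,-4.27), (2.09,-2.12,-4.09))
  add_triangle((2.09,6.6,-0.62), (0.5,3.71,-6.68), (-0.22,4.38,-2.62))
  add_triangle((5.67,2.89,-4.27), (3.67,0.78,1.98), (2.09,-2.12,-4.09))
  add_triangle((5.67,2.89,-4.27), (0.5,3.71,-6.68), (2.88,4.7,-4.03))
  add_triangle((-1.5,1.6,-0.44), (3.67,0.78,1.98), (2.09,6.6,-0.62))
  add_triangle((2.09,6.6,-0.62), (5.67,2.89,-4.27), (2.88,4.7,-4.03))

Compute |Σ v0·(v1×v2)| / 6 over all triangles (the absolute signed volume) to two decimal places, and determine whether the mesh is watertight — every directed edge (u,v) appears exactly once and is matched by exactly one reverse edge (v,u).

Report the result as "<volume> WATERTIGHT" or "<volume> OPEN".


112.79 OPEN

Per-triangle v0·(v1×v2)/6:
  t1: +4.3629
  t2: +4.5055
  t3: +0.7917
  t4: +25.7949
  t5: -5.5445
  t6: +27.1891
  t7: +9.5527
  t8: +16.8724
  t9: +13.1759
  t10: +3.4415
  t11: +12.6479
Σ = +112.7900 → |volume| = 112.79

Directed edges: 33 total; 7 unmatched, e.g. (-0.22,4.38,-2.62)→(-1.5,1.6,-0.44) → open.


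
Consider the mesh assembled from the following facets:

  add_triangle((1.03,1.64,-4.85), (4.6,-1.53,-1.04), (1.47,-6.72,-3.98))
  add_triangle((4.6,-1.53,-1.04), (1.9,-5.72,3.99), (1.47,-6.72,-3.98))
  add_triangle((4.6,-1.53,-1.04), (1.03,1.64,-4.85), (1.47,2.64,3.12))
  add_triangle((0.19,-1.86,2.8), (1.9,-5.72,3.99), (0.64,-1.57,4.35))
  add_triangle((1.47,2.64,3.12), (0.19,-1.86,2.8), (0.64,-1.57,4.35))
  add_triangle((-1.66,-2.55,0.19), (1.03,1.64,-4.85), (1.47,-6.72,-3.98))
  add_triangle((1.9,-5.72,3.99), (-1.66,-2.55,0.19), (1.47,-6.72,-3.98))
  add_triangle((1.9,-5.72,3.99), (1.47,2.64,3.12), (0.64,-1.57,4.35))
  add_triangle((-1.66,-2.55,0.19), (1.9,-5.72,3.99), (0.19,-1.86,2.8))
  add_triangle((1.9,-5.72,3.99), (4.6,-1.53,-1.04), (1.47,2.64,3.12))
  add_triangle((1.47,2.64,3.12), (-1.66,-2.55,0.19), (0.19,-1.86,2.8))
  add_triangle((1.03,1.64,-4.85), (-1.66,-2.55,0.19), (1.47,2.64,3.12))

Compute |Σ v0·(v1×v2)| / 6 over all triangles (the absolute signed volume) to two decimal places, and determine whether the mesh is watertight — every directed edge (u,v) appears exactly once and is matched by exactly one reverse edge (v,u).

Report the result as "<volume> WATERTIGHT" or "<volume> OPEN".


Per-triangle v0·(v1×v2)/6:
  t1: +27.6011
  t2: +35.3418
  t3: +16.3233
  t4: +1.4973
  t5: -0.0166
  t6: +11.8152
  t7: +19.5613
  t8: +6.7219
  t9: +4.2392
  t10: +24.0689
  t11: +2.2558
  t12: +0.5525
Σ = +149.9618 → |volume| = 149.96

Directed edges: 36 total, each appears once with its reverse present → watertight.

149.96 WATERTIGHT


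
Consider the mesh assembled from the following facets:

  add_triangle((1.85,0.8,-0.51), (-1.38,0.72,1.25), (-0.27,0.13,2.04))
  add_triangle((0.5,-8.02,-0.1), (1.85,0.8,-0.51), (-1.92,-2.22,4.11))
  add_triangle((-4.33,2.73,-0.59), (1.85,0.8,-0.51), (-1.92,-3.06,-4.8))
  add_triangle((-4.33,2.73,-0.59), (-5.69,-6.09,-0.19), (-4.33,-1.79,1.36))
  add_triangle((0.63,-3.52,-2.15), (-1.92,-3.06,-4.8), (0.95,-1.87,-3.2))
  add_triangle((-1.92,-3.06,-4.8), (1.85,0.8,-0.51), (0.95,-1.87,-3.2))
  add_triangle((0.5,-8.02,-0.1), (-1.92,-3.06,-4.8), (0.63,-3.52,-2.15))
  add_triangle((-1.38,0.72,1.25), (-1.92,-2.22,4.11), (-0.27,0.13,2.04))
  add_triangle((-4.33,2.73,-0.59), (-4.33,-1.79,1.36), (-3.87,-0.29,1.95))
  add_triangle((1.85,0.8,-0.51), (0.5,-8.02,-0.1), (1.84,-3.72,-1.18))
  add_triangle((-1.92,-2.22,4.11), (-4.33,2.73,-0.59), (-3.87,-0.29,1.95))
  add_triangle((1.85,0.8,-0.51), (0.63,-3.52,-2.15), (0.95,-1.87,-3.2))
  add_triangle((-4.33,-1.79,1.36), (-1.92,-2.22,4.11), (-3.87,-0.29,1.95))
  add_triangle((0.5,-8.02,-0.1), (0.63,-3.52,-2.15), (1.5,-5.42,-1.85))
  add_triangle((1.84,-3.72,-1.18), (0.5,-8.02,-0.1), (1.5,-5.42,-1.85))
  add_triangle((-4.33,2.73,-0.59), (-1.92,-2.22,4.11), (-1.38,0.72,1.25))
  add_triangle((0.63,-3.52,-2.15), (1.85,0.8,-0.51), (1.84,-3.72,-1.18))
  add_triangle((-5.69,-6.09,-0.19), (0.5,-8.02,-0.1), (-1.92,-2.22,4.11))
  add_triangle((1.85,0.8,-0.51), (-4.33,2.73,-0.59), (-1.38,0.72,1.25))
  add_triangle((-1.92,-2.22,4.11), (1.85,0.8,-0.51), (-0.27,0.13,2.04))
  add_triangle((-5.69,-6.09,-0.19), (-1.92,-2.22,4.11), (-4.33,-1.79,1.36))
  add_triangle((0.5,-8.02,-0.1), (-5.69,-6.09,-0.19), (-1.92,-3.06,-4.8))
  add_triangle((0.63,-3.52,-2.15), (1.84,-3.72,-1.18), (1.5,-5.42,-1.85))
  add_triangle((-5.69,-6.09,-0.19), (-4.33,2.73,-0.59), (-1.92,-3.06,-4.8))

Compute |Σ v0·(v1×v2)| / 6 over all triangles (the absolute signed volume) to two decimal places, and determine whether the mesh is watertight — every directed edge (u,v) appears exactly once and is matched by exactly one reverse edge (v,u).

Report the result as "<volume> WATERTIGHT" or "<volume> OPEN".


190.89 WATERTIGHT

Per-triangle v0·(v1×v2)/6:
  t1: +0.7319
  t2: +9.0770
  t3: +8.7890
  t4: +11.7094
  t5: +4.0371
  t6: +1.7279
  t7: +8.5553
  t8: +1.3245
  t9: +4.2391
  t10: +1.7611
  t11: +2.4796
  t12: +2.0458
  t13: +4.0710
  t14: +2.2934
  t15: +2.0704
  t16: +3.0867
  t17: +1.9650
  t18: +33.8834
  t19: +1.9582
  t20: +1.1147
  t21: +11.4949
  t22: +38.3117
  t23: +0.6665
  t24: +33.4995
Σ = +190.8928 → |volume| = 190.89

Directed edges: 72 total, each appears once with its reverse present → watertight.


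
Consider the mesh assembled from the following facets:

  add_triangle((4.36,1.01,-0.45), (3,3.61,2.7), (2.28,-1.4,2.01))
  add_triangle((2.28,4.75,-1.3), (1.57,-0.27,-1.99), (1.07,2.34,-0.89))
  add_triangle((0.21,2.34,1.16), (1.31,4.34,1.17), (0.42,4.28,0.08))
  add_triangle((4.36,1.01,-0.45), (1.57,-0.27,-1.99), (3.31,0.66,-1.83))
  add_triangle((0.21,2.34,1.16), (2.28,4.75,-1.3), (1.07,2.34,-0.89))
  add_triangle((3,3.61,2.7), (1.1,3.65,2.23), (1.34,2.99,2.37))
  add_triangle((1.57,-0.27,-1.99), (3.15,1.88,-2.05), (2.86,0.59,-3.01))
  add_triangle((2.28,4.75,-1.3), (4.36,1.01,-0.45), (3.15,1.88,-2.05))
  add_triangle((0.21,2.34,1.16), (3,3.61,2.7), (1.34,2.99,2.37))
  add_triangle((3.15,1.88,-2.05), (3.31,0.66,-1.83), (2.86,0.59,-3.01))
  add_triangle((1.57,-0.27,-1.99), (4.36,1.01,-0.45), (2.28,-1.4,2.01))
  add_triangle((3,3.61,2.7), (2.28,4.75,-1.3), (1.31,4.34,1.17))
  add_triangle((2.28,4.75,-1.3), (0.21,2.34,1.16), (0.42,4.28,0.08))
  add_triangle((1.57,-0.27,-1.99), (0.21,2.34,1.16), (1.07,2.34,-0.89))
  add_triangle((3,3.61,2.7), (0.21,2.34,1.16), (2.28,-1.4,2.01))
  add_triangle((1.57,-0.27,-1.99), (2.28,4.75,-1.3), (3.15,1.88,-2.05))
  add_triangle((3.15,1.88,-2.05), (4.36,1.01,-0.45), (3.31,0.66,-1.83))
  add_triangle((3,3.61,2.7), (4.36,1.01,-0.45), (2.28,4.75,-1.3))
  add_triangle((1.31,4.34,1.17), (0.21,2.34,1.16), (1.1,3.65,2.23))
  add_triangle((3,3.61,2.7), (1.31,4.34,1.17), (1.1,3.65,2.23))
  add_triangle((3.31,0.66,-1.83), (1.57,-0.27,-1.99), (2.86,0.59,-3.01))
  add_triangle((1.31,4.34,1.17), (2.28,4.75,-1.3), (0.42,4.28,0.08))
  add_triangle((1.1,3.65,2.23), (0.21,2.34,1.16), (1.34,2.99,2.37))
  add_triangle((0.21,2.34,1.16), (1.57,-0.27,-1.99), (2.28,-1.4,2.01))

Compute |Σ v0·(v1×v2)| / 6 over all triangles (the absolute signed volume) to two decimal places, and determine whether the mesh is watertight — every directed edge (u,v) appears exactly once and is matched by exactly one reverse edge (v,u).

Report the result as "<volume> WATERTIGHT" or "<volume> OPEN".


40.27 WATERTIGHT

Per-triangle v0·(v1×v2)/6:
  t1: +8.9731
  t2: +0.4227
  t3: +0.7192
  t4: +0.5436
  t5: +0.2563
  t6: +0.4999
  t7: -0.1602
  t8: +4.4018
  t9: -0.5460
  t10: +0.9834
  t11: +3.5951
  t12: +4.6228
  t13: -1.4249
  t14: -0.6520
  t15: +1.9679
  t16: +1.6064
  t17: +1.3779
  t18: +11.4884
  t19: +0.4467
  t20: +1.7239
  t21: +0.4718
  t22: +2.2848
  t23: +0.0917
  t24: -3.4227
Σ = +40.2715 → |volume| = 40.27

Directed edges: 72 total, each appears once with its reverse present → watertight.


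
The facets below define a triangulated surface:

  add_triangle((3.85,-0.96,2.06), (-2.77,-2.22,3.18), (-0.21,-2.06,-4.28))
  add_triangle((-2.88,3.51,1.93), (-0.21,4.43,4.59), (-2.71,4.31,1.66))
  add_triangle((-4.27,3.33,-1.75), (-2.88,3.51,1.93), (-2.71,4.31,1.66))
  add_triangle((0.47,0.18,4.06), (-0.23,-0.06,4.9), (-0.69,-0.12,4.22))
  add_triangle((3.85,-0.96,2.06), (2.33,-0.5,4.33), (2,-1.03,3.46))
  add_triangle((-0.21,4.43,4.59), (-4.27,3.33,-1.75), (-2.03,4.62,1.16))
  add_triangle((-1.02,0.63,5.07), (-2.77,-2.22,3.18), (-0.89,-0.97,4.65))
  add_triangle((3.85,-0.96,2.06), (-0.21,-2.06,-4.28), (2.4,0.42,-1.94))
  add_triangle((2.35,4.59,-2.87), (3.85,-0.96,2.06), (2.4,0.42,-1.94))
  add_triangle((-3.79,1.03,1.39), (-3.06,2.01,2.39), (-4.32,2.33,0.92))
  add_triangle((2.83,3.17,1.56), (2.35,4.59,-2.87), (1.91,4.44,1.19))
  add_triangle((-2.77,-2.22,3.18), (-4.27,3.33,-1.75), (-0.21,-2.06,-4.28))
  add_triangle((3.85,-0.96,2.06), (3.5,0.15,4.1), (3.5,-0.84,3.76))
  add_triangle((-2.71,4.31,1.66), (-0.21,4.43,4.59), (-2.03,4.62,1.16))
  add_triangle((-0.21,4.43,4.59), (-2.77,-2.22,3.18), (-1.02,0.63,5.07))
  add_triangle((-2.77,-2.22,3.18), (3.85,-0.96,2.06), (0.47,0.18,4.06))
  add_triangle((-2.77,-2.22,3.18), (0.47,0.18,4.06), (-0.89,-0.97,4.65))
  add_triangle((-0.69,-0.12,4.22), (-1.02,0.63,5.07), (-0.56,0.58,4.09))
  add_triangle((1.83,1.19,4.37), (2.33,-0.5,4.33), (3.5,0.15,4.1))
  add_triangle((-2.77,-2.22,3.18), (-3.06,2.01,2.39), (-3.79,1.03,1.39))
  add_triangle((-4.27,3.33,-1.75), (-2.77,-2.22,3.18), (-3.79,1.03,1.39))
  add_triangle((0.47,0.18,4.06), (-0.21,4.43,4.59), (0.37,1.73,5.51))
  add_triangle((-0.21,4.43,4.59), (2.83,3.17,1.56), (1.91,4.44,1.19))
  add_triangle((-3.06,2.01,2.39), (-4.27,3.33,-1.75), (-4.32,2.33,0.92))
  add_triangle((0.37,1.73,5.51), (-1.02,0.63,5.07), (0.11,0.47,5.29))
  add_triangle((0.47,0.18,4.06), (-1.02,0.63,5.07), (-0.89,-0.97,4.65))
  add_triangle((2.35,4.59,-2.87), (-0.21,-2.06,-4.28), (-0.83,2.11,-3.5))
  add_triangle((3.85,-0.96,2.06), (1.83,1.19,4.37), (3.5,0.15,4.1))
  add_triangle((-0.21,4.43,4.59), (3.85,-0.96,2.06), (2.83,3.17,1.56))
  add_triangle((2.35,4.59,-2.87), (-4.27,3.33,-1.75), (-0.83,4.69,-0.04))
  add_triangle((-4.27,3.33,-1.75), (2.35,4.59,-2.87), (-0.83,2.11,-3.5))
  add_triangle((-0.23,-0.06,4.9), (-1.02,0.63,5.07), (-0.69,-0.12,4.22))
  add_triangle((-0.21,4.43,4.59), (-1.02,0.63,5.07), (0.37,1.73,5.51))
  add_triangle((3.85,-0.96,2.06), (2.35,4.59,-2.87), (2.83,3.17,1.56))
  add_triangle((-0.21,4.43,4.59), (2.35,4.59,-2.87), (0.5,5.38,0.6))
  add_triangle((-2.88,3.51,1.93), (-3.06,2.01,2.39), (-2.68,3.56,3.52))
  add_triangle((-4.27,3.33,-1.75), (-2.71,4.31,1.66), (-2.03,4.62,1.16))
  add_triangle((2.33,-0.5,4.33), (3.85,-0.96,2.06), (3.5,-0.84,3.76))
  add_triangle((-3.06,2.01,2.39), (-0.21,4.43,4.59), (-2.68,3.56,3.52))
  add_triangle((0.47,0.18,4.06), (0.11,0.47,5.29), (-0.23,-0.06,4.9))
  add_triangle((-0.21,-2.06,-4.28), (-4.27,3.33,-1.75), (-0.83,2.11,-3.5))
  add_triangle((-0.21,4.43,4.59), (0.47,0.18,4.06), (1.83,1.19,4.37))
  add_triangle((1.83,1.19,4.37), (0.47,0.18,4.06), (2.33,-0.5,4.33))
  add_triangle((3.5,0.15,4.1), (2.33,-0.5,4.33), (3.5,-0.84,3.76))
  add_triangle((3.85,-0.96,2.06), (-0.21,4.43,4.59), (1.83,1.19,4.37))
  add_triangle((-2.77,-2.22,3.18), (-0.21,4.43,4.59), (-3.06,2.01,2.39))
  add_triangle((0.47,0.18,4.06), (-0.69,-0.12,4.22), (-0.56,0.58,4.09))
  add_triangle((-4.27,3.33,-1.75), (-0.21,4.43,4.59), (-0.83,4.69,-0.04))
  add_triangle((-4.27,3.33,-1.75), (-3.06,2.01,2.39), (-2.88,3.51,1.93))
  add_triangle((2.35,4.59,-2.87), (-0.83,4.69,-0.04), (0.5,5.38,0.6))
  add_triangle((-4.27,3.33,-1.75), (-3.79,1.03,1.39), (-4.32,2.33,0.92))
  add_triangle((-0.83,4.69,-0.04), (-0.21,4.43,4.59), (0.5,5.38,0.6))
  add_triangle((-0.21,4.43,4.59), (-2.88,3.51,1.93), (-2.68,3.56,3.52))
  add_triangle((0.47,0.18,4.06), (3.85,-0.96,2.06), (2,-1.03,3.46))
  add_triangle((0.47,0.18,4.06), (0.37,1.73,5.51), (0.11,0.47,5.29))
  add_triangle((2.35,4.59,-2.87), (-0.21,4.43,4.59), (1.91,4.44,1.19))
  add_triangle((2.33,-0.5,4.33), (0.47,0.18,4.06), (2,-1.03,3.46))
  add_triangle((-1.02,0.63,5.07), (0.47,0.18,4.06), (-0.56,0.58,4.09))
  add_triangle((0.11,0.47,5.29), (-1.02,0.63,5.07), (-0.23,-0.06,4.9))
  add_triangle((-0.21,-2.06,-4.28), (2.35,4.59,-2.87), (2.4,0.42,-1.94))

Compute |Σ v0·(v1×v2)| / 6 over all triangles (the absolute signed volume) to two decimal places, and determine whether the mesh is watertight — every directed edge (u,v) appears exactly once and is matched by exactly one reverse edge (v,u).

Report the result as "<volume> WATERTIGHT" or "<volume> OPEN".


242.09 WATERTIGHT

Per-triangle v0·(v1×v2)/6:
  t1: +14.1031
  t2: +2.4637
  t3: +2.3698
  t4: -0.0554
  t5: +1.1753
  t6: -4.0583
  t7: +2.8867
  t8: +7.0937
  t9: +8.0110
  t10: +1.4202
  t11: +4.6464
  t12: +19.9028
  t13: +1.1917
  t14: +2.9583
  t15: +5.3710
  t16: +8.0022
  t17: -0.2157
  t18: -0.1528
  t19: +1.8169
  t20: +3.9914
  t21: +3.2612
  t22: +0.0207
  t23: +4.8044
  t24: +1.9739
  t25: +1.2713
  t26: +1.6705
  t27: +9.5461
  t28: +0.1276
  t29: +11.5657
  t30: +12.4001
  t31: +10.4528
  t32: +0.3217
  t33: +4.1919
  t34: +10.4164
  t35: +5.1789
  t36: +1.4707
  t37: +2.8742
  t38: -0.0333
  t39: +0.9390
  t40: +0.2213
  t41: +9.3664
  t42: +4.2866
  t43: +1.8528
  t44: +1.0433
  t45: +4.5573
  t46: +11.3433
  t47: -0.5327
  t48: +12.5420
  t49: +4.1112
  t50: +4.8097
  t51: +1.5108
  t52: +4.9631
  t53: +2.8268
  t54: -1.7541
  t55: +0.4624
  t56: +5.4739
  t57: +0.7155
  t58: +0.1501
  t59: +0.5440
  t60: +8.2231
Σ = +242.0927 → |volume| = 242.09

Directed edges: 180 total, each appears once with its reverse present → watertight.


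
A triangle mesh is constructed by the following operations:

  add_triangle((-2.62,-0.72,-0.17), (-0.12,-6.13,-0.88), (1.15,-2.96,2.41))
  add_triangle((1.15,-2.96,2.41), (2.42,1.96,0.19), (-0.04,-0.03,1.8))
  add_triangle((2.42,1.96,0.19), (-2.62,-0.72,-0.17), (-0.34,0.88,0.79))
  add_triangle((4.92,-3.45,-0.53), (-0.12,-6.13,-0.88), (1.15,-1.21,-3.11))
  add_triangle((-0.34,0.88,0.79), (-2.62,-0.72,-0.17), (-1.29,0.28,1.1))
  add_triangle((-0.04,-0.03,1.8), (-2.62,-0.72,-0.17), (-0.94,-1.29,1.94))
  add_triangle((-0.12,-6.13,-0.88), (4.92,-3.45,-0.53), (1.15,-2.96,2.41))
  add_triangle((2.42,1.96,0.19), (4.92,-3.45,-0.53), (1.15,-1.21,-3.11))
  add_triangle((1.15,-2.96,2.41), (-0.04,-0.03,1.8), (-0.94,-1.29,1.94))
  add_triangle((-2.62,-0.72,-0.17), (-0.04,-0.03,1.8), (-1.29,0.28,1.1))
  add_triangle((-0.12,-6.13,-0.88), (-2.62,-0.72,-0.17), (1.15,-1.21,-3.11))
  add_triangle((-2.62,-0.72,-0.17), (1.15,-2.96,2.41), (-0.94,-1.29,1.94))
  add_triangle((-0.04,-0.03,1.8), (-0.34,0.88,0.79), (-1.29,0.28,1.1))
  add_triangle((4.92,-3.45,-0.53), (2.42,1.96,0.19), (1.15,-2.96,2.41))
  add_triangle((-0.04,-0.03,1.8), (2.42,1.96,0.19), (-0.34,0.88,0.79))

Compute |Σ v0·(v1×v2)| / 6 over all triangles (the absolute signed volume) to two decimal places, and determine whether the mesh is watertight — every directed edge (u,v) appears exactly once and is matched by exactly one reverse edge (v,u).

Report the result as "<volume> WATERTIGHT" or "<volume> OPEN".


71.03 OPEN

Per-triangle v0·(v1×v2)/6:
  t1: +7.4654
  t2: +2.8323
  t3: +0.4452
  t4: +14.9205
  t5: +0.2782
  t6: +0.7955
  t7: +14.4885
  t8: +8.8053
  t9: +1.2397
  t10: +0.5093
  t11: +7.8974
  t12: +1.8104
  t13: +0.3102
  t14: +8.3943
  t15: +0.8395
Σ = +71.0316 → |volume| = 71.03

Directed edges: 45 total; 3 unmatched, e.g. (2.42,1.96,0.19)→(-2.62,-0.72,-0.17) → open.


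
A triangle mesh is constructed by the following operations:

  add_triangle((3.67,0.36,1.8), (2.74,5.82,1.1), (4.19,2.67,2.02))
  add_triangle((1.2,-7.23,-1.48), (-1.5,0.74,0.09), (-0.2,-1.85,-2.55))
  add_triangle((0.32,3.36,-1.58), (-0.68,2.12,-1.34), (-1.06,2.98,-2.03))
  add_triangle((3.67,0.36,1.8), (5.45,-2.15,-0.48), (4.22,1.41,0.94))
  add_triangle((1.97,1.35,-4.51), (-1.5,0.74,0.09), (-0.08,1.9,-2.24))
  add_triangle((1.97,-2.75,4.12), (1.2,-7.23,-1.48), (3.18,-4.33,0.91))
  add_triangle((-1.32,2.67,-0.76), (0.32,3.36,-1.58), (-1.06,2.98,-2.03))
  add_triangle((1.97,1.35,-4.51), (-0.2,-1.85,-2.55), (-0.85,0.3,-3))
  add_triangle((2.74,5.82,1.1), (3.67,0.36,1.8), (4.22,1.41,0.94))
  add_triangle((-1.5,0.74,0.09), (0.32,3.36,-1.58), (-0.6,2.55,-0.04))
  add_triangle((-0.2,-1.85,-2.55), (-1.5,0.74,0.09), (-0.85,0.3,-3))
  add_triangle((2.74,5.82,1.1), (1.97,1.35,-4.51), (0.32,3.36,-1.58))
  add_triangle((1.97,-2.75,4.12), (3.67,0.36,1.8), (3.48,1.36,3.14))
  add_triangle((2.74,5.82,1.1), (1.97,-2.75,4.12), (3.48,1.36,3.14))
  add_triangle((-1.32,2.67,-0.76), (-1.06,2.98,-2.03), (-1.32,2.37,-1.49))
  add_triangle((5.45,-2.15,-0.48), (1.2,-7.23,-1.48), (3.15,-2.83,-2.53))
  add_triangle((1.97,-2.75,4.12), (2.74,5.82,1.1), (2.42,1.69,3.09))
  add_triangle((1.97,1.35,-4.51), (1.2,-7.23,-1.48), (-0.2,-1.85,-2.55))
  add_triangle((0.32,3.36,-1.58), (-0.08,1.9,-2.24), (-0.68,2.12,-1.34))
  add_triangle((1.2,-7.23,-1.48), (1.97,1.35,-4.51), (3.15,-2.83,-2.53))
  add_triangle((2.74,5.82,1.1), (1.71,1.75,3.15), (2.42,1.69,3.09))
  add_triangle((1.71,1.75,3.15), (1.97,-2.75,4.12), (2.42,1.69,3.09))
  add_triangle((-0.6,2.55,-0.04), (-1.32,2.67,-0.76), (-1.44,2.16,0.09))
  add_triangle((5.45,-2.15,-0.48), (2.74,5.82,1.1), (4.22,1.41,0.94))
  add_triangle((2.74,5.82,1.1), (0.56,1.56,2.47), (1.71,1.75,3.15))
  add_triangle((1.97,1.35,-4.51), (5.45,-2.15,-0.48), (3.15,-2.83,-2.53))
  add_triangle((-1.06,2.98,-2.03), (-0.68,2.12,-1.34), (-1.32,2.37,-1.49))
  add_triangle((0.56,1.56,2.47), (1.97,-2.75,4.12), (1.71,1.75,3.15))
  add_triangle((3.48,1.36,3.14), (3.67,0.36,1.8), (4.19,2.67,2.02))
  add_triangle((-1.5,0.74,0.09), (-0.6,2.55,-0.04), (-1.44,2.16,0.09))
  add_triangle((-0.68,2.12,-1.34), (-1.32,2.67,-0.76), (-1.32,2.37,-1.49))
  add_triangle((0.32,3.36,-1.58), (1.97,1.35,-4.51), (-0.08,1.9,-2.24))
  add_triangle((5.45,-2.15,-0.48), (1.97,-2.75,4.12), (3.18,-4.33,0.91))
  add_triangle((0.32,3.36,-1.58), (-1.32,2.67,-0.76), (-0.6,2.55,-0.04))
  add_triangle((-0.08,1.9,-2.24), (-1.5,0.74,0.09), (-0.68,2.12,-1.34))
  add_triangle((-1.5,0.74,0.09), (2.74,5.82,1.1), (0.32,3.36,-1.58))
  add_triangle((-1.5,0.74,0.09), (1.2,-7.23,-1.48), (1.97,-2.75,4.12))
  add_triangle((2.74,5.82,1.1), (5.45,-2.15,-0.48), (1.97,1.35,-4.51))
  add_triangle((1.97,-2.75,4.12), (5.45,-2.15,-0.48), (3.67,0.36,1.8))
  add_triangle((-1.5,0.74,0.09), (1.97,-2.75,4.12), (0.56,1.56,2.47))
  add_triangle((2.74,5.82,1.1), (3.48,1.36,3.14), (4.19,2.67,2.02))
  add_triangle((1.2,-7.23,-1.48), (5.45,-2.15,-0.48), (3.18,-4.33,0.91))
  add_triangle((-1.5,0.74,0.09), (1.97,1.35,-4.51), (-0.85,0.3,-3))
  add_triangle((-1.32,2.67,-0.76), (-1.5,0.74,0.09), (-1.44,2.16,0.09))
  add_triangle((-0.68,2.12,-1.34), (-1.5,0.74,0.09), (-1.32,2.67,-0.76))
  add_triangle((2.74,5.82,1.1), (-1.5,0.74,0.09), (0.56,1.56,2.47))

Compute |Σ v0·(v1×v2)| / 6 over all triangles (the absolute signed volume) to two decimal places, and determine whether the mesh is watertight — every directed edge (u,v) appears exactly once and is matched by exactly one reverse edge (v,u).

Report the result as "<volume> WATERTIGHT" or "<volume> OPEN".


193.20 WATERTIGHT

Per-triangle v0·(v1×v2)/6:
  t1: +0.2180
  t2: +3.5657
  t3: -0.0523
  t4: +3.7761
  t5: +0.7397
  t6: +10.6128
  t7: +0.9272
  t8: +3.6532
  t9: +3.6875
  t10: -0.8127
  t11: +1.4099
  t12: +8.6997
  t13: +4.5452
  t14: +3.6508
  t15: +0.2279
  t16: +11.8430
  t17: +1.4631
  t18: +8.6651
  t19: +0.6149
  t20: +10.3014
  t21: +2.0607
  t22: +1.9681
  t23: +0.3208
  t24: +4.4758
  t25: +2.3466
  t26: +10.6048
  t27: -0.0293
  t28: +2.0920
  t29: +2.0021
  t30: -0.0296
  t31: -0.1822
  t32: +1.9549
  t33: +9.8617
  t34: +0.7880
  t35: +0.3592
  t36: +3.9104
  t37: +7.6592
  t38: +29.7743
  t39: +10.8551
  t40: +3.0585
  t41: +4.0279
  t42: +11.1430
  t43: +1.9020
  t44: +0.3059
  t45: +0.3225
  t46: +3.9083
Σ = +193.1973 → |volume| = 193.20

Directed edges: 138 total, each appears once with its reverse present → watertight.


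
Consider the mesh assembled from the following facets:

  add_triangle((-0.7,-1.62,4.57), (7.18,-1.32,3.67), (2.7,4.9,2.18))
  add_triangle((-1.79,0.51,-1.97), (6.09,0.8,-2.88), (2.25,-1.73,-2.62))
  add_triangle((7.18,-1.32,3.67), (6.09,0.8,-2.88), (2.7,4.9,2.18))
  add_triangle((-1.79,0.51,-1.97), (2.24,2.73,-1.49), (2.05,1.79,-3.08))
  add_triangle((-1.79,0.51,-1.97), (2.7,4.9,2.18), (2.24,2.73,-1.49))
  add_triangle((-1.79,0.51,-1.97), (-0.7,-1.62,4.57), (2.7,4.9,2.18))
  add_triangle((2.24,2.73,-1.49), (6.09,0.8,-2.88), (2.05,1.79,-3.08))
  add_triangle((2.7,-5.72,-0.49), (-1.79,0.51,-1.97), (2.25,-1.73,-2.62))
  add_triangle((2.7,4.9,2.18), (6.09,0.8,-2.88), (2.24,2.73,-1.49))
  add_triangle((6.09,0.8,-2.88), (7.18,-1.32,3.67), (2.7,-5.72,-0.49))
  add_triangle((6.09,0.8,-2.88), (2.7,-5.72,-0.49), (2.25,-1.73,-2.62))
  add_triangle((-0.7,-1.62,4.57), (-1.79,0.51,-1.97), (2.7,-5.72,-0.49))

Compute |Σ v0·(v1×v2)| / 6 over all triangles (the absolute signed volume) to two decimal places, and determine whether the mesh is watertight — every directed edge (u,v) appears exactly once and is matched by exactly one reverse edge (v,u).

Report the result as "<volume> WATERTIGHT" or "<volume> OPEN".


182.28 OPEN

Per-triangle v0·(v1×v2)/6:
  t1: +33.4960
  t2: +6.9674
  t3: +40.5374
  t4: +2.5607
  t5: +5.8943
  t6: +8.6028
  t7: +4.5531
  t8: +6.4025
  t9: +10.5333
  t10: +41.7568
  t11: +11.2115
  t12: +9.7665
Σ = +182.2820 → |volume| = 182.28

Directed edges: 36 total; 6 unmatched, e.g. (-0.7,-1.62,4.57)→(7.18,-1.32,3.67) → open.


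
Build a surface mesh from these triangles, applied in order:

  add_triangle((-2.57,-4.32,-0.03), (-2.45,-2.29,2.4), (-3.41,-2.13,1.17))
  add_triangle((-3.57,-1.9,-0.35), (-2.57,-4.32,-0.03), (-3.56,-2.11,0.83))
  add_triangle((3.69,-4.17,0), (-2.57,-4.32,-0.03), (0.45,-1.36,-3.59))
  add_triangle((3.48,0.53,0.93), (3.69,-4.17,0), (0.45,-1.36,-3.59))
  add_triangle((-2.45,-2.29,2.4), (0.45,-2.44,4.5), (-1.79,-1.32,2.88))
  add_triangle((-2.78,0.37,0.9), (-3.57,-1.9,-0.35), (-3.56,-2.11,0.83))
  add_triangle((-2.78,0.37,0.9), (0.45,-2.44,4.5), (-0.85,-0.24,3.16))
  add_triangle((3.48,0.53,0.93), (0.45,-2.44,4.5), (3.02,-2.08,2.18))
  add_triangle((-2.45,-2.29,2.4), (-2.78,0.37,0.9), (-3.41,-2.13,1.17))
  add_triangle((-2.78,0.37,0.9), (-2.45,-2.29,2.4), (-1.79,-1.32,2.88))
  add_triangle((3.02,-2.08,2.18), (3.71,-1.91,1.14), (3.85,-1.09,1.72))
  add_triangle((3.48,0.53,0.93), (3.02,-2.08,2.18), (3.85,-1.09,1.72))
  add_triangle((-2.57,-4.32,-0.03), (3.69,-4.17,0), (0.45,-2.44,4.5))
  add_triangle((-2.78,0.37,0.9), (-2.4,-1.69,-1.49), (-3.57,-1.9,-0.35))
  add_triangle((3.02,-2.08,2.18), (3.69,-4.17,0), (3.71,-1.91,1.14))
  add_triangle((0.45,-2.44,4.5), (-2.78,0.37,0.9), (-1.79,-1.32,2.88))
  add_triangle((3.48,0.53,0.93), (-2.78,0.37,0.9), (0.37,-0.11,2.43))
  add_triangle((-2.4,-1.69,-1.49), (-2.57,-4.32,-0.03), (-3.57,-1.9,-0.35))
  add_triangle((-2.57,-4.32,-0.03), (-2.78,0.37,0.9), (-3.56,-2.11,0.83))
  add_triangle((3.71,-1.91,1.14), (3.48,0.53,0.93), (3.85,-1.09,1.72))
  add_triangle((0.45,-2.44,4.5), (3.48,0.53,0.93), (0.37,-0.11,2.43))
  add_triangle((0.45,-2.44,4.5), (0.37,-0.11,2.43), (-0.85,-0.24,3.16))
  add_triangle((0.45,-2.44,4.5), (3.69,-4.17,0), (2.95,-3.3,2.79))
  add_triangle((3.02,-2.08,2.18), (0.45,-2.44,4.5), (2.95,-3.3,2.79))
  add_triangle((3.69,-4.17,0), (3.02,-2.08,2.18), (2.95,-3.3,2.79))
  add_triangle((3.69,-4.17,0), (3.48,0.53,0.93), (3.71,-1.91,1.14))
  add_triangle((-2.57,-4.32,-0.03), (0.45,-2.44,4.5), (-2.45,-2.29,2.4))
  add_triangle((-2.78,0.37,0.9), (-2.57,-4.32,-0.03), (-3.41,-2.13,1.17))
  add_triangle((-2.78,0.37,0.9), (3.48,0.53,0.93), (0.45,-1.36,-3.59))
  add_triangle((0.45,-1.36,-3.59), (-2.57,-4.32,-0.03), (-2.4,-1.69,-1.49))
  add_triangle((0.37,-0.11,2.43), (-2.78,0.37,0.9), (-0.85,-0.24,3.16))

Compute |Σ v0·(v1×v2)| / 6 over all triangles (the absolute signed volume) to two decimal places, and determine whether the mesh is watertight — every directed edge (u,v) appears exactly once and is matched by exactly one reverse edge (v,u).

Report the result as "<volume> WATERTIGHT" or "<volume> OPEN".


100.45 OPEN

Per-triangle v0·(v1×v2)/6:
  t1: +2.7995
  t2: +2.0426
  t3: +15.9345
  t4: +9.3659
  t5: +2.0283
  t6: +1.4477
  t7: +2.4212
  t8: +4.4545
  t9: +1.8436
  t10: +1.6284
  t11: +0.8650
  t12: +0.3167
  t13: +20.0289
  t14: +1.0929
  t15: +2.1258
  t16: +0.8171
  t17: +1.2312
  t18: +2.2585
  t19: -0.3353
  t20: +0.8477
  t21: +2.9691
  t22: +1.1964
  t23: +3.4075
  t24: +1.9570
  t25: +2.2417
  t26: +1.8233
  t27: +6.8450
  t28: +1.1746
  t29: +0.3461
  t30: +4.9354
  t31: +0.3360
Σ = +100.4469 → |volume| = 100.45

Directed edges: 93 total; 3 unmatched, e.g. (-2.78,0.37,0.9)→(-2.4,-1.69,-1.49) → open.


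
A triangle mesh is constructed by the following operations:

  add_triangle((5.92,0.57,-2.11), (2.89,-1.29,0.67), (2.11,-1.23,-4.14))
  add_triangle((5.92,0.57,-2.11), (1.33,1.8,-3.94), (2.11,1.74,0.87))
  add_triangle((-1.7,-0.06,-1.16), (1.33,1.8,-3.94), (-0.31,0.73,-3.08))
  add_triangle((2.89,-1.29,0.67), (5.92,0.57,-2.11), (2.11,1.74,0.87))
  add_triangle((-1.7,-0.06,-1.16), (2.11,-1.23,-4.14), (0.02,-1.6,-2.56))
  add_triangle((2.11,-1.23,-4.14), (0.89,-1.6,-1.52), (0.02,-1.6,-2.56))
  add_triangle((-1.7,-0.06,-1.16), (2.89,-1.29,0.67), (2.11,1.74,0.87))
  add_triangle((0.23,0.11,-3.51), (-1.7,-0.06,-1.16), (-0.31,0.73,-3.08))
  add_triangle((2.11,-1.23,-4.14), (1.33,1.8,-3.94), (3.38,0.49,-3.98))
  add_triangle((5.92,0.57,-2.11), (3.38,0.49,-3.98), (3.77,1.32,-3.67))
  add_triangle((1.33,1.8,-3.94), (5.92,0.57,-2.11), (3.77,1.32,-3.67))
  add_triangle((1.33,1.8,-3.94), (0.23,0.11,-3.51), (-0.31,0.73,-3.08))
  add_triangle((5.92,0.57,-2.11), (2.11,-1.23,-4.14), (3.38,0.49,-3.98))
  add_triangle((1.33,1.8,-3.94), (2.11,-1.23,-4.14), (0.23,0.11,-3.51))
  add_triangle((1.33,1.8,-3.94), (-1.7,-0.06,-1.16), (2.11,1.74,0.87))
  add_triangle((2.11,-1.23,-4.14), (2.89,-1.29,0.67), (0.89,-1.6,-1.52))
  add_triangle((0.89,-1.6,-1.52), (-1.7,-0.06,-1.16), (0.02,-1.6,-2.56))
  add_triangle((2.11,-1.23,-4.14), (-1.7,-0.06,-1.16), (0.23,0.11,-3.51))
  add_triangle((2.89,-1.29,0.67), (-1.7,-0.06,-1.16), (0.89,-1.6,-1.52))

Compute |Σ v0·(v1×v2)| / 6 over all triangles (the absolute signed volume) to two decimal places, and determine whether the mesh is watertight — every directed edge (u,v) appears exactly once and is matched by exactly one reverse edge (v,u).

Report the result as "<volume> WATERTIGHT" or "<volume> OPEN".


Per-triangle v0·(v1×v2)/6:
  t1: +7.6463
  t2: +7.9314
  t3: +0.4071
  t4: +5.0877
  t5: +1.5794
  t6: +1.0848
  t7: -0.8391
  t8: +0.6870
  t9: +3.5528
  t10: +2.2429
  t11: +0.5648
  t12: +0.8992
  t13: +4.4745
  t14: +2.6559
  t15: +2.0045
  t16: +2.4421
  t17: +0.2248
  t18: +1.5164
  t19: +0.2372
Σ = +44.3998 → |volume| = 44.40

Directed edges: 57 total; 3 unmatched, e.g. (1.33,1.8,-3.94)→(3.38,0.49,-3.98) → open.

44.40 OPEN


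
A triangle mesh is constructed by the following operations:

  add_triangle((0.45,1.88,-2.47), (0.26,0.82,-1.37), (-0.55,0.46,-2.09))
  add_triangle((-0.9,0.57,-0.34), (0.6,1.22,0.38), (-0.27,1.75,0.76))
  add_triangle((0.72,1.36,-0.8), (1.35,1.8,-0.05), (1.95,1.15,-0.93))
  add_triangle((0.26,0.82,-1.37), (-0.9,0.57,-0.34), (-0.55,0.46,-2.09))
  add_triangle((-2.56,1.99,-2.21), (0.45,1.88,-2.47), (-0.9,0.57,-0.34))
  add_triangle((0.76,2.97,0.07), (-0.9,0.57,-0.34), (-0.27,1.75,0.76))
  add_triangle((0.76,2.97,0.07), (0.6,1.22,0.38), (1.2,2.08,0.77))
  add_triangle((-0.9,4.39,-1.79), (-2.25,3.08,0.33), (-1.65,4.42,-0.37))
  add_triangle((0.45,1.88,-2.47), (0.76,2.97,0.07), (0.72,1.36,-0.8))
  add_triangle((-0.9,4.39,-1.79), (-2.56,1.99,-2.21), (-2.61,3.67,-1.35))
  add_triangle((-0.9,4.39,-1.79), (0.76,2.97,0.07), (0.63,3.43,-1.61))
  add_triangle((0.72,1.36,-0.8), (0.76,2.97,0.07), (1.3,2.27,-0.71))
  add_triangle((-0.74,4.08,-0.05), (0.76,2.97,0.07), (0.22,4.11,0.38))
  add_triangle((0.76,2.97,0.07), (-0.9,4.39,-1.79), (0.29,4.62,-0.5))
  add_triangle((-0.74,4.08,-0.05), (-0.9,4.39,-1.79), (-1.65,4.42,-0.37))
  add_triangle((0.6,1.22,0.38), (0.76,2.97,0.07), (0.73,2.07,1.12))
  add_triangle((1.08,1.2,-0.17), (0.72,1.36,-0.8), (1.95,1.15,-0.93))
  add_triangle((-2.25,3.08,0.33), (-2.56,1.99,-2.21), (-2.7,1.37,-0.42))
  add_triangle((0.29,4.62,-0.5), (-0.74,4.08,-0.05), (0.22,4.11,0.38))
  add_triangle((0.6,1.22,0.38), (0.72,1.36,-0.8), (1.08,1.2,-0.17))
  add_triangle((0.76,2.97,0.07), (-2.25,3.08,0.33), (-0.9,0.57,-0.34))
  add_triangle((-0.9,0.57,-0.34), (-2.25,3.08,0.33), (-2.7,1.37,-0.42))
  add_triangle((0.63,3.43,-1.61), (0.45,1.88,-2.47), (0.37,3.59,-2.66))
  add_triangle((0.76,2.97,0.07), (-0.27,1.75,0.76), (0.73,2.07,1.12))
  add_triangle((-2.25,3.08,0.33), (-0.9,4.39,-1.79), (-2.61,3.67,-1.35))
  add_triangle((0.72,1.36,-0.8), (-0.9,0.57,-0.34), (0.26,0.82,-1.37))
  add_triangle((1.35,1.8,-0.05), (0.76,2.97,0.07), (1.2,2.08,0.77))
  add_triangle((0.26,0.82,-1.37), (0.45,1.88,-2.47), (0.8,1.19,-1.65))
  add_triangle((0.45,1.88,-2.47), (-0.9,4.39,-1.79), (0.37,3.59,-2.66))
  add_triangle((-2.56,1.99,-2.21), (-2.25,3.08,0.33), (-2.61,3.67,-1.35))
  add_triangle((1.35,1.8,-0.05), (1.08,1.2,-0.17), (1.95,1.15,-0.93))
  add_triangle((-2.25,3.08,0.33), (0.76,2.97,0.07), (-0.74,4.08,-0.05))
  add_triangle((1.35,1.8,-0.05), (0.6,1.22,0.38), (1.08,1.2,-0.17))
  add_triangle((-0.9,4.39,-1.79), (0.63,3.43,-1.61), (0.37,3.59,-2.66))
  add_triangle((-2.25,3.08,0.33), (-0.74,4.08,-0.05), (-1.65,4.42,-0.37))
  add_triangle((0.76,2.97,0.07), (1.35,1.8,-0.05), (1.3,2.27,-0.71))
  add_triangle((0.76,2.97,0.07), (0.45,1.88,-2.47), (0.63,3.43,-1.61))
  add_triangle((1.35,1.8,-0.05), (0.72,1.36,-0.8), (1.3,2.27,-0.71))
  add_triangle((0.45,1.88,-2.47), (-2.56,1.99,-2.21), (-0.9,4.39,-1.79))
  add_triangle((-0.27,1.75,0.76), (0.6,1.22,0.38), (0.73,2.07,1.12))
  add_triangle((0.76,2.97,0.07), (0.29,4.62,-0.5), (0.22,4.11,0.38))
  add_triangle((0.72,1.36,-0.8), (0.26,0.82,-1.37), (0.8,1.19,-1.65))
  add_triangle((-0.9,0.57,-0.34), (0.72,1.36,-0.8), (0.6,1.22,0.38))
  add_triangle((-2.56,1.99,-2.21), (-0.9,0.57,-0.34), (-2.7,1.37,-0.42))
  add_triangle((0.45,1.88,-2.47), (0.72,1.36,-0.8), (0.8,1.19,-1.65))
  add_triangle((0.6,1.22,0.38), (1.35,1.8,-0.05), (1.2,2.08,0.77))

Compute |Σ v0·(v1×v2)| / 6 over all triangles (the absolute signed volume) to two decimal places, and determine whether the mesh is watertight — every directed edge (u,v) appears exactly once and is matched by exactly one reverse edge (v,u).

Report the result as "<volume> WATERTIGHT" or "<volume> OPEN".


18.39 OPEN

Per-triangle v0·(v1×v2)/6:
  t1: +0.0902
  t2: -0.1706
  t3: +0.3295
  t4: -0.2534
  t5: -0.2576
  t6: +0.4977
  t7: +0.0134
  t8: +0.8330
  t9: +0.4758
  t10: +2.1314
  t11: +1.4613
  t12: +0.1556
  t13: -0.3102
  t14: +0.2264
  t15: +0.9793
  t16: +0.1178
  t17: -0.1885
  t18: +1.7918
  t19: +0.6212
  t20: -0.1162
  t21: -0.6648
  t22: -0.2091
  t23: +0.3210
  t24: +0.4519
  t25: +1.9820
  t26: -0.2416
  t27: +0.3480
  t28: +0.0455
  t29: +0.6473
  t30: +1.0783
  t31: +0.0039
  t32: +0.4471
  t33: +0.0094
  t34: +0.9957
  t35: +0.5754
  t36: +0.3032
  t37: +0.2823
  t38: +0.0338
  t39: +3.5371
  t40: -0.0967
  t41: +0.3757
  t42: -0.0717
  t43: -0.2990
  t44: -0.0302
  t45: +0.1700
  t46: -0.0335
Σ = +18.3887 → |volume| = 18.39

Directed edges: 138 total; 6 unmatched, e.g. (-0.55,0.46,-2.09)→(0.45,1.88,-2.47) → open.
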